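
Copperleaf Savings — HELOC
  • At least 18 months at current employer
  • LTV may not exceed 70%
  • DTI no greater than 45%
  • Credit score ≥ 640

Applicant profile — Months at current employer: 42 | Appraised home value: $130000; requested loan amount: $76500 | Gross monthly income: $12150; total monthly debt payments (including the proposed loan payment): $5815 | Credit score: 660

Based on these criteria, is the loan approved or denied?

Denied

Employment 42 ≥ 18 months
Loan-to-value = 76,500/130,000 = 58.8% — pass (70% max)
DTI = 5,815/12,150 = 47.9% > 45%
Credit score 660 ≥ 640 (meets)
Fails on DTI.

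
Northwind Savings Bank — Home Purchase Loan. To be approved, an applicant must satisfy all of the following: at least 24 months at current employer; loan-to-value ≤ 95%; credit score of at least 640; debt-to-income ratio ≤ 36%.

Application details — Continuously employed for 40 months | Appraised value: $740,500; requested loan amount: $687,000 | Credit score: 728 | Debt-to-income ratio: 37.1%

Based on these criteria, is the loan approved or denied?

Denied

Employment 40 ≥ 24 months
LTV = 687,000/740,500 = 92.8% ≤ 95%
Credit score 728 ≥ 640 (meets)
DTI 37.1% is over the 36% limit
Fails on DTI.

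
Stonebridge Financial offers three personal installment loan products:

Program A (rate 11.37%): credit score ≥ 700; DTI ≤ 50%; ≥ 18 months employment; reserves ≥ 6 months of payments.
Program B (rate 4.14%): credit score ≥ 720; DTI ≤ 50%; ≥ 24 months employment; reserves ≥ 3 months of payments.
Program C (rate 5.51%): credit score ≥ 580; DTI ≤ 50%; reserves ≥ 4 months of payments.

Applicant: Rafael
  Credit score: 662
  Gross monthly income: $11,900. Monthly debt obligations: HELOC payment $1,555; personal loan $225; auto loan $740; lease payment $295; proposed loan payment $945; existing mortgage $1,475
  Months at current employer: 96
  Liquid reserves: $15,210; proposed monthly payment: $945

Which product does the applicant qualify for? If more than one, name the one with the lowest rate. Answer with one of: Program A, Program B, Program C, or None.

Program C

Total debts = (1,555 + 225 + 740 + 295 + 945 + 1,475) = 5,235; DTI = 5,235/11,900 = 44%.
Reserves = 15,210/945 = 16.1 months.
Program A: score 662 < 700; DTI 44% ≤ 50%; employment 96 ≥ 18 mo; reserves 16.1 ≥ 6 mo → does not qualify.
Program B: score 662 < 720; DTI 44% ≤ 50%; employment 96 ≥ 24 mo; reserves 16.1 ≥ 3 mo → does not qualify.
Program C: score 662 ≥ 580; DTI 44% ≤ 50%; reserves 16.1 ≥ 4 mo → qualifies.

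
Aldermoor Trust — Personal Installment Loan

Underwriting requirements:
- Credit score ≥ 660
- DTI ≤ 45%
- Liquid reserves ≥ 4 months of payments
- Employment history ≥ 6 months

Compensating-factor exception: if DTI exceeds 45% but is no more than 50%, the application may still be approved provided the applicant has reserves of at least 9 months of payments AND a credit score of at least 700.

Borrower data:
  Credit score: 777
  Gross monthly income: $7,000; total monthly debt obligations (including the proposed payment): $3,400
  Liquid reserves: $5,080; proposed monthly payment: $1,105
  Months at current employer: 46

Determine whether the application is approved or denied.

Denied

Credit score 777 ≥ 660 (meets base)
DTI = 3,400/7,000 = 48.6% > 45% — standard DTI limit exceeded.
Reserves: 5,080 ÷ 1,105 = 4.6 months (meets 4-month minimum)
Employment 46 ≥ 6 months
48.6% falls in the override range (45%–50%), so the compensating-factor test applies.
Override check — reserves: 4.6 mo (short of 9); score: 777 (ok).
Override conditions not both satisfied; exception does not apply.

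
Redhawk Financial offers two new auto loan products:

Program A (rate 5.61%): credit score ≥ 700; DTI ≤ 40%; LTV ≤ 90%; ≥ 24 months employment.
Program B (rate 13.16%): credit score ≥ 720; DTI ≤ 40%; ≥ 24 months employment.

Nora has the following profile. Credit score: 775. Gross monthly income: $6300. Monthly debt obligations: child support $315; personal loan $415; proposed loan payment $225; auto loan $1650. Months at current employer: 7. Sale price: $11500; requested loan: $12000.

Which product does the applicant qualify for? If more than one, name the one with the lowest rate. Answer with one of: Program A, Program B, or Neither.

Neither

Total debts = (315 + 415 + 225 + 1,650) = 2,605; DTI = 2,605/6,300 = 41.3%.
LTV = 12,000/11,500 = 104.3%.
Program A: score 775 ≥ 700; DTI 41.3% > 40%; LTV 104.3% > 90%; employment 7 < 24 mo → does not qualify.
Program B: score 775 ≥ 720; DTI 41.3% > 40%; employment 7 < 24 mo → does not qualify.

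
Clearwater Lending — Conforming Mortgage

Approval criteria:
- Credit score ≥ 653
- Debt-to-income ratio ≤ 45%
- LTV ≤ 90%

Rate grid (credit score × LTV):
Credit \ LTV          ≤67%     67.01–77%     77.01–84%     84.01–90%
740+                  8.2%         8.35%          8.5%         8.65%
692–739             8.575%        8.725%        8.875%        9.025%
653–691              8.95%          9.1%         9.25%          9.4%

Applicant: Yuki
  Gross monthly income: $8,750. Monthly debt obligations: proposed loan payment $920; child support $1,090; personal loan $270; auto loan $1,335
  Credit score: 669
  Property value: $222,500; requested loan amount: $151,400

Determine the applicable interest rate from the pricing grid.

Credit score 669 ≥ 653; Total monthly debts = (920 + 1,090 + 270 + 1,335) = 3,615. Debt-to-income = 3,615/8,750 = 41.3% — meets 45% limit
LTV = 151,400/222,500 = 68% ≤ 90%
Row: 669 falls in 653–691. Column: 68% falls in 67.01–77%. Rate = 9.1%.

9.1%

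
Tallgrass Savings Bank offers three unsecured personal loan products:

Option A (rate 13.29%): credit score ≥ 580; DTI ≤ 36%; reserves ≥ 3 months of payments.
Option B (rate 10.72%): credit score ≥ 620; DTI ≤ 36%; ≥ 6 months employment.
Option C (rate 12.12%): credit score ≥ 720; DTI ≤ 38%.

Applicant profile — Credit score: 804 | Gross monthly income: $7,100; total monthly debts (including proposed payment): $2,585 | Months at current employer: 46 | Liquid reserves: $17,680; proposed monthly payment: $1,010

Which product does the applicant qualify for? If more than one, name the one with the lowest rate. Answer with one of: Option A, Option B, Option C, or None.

Option C

DTI = 2,585/7,100 = 36.4%.
Reserves = 17,680/1,010 = 17.5 months.
Option A: score 804 ≥ 580; DTI 36.4% > 36%; reserves 17.5 ≥ 3 mo → does not qualify.
Option B: score 804 ≥ 620; DTI 36.4% > 36%; employment 46 ≥ 6 mo → does not qualify.
Option C: score 804 ≥ 720; DTI 36.4% ≤ 38% → qualifies.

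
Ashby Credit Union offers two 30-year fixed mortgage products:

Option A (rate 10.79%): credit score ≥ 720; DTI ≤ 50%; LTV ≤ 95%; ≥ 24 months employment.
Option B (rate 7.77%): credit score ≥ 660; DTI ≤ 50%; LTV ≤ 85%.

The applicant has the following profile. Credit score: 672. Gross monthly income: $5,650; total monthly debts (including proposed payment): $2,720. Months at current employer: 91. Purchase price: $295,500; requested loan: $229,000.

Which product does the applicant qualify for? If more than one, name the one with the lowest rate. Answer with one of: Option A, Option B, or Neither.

DTI = 2,720/5,650 = 48.1%.
LTV = 229,000/295,500 = 77.5%.
Option A: score 672 < 720; DTI 48.1% ≤ 50%; LTV 77.5% ≤ 95%; employment 91 ≥ 24 mo → does not qualify.
Option B: score 672 ≥ 660; DTI 48.1% ≤ 50%; LTV 77.5% ≤ 85% → qualifies.

Option B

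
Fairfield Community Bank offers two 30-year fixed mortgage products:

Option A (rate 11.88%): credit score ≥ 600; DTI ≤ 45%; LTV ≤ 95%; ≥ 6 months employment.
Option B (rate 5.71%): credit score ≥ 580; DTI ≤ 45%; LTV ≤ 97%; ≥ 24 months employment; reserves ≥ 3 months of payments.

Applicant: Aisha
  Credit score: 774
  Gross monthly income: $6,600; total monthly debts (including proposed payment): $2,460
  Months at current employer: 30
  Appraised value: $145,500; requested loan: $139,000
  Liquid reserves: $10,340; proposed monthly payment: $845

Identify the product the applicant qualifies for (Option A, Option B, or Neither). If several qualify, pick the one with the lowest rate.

Option B

DTI = 2,460/6,600 = 37.3%.
LTV = 139,000/145,500 = 95.5%.
Reserves = 10,340/845 = 12.2 months.
Option A: score 774 ≥ 600; DTI 37.3% ≤ 45%; LTV 95.5% > 95%; employment 30 ≥ 6 mo → does not qualify.
Option B: score 774 ≥ 580; DTI 37.3% ≤ 45%; LTV 95.5% ≤ 97%; employment 30 ≥ 24 mo; reserves 12.2 ≥ 3 mo → qualifies.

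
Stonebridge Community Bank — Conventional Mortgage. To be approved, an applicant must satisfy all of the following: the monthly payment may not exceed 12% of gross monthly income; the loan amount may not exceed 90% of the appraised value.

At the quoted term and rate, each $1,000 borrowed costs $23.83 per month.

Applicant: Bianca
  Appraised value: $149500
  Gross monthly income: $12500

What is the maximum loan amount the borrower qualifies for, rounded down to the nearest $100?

$62,900

Payment cap: 12% × $12,500 = $1,500/month.
At $23.83 per $1,000, that supports 1,500/23.83 × 1,000 ≈ $62,945 → $62,900.
LTV cap: 90% × $149,500 = $134,550 → $134,500.
Binding constraint: payment-to-income.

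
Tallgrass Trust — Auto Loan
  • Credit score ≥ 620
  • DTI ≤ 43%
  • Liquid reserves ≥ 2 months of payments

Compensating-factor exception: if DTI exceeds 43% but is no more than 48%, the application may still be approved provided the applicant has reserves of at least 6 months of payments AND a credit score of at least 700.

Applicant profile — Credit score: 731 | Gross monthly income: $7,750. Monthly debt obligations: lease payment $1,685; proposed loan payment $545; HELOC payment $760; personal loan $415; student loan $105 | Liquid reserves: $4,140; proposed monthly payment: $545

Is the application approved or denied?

Credit score 731 ≥ 620 (meets base)
Total debts = (1,685 + 545 + 760 + 415 + 105) = 3,510. DTI: 3,510 ÷ 7,750 = 45.3%, over the 43% base limit.
Liquid reserves cover 4,140/545 = 7.6 months — ≥ 2 required
45.3% falls in the override range (43%–48%), so the compensating-factor test applies.
Reserves 7.6 ≥ 6 months; credit score 731 ≥ 700.
Both override conditions satisfied; DTI exception granted.

Approved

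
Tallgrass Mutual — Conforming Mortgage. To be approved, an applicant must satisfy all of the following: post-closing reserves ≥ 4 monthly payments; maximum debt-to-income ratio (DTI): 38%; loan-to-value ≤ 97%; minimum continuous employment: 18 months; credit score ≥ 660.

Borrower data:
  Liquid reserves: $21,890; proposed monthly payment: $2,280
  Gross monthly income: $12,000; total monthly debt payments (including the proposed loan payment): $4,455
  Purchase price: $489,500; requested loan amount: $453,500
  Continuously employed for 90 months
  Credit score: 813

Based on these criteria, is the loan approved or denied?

Approved

Liquid reserves cover 21,890/2,280 = 9.6 months — ≥ 4 required
Debt-to-income = 4,455/12,000 = 37.1% — meets 38% limit
LTV = 453,500/489,500 = 92.6% ≤ 97%
Employment 90 ≥ 18 months
Credit score 813 ≥ 660 (meets)
All criteria satisfied.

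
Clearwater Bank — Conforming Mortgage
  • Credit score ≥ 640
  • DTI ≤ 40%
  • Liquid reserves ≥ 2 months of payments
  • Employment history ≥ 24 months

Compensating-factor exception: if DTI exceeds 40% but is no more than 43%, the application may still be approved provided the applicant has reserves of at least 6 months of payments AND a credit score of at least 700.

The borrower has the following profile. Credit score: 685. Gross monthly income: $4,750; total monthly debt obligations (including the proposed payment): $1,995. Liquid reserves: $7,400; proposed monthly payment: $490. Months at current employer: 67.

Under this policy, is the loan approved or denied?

Denied

Credit score 685 ≥ 640 (meets base)
DTI: 1,995 ÷ 4,750 = 42%, over the 40% base limit.
Reserves = 7,400/490 = 15.1 months ≥ 2
Employment 67 ≥ 24 months
42% falls in the override range (40%–43%), so the compensating-factor test applies.
Reserves 15.1 ≥ 6 months; credit score 685 < 700.
Compensating-factor requirement not fully met.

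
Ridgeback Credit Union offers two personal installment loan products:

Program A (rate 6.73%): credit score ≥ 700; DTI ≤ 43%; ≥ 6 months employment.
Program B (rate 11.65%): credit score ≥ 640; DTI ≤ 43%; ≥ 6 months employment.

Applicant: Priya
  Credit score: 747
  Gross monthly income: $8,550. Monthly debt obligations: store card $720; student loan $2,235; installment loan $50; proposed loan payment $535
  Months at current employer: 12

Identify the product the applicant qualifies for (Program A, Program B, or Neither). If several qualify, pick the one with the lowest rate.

Program A

Total debts = (720 + 2,235 + 50 + 535) = 3,540; DTI = 3,540/8,550 = 41.4%.
Program A: score 747 ≥ 700; DTI 41.4% ≤ 43%; employment 12 ≥ 6 mo → qualifies.
Program B: score 747 ≥ 640; DTI 41.4% ≤ 43%; employment 12 ≥ 6 mo → qualifies.
Qualifying: Program A, Program B. Lowest rate is 6.73% → Program A.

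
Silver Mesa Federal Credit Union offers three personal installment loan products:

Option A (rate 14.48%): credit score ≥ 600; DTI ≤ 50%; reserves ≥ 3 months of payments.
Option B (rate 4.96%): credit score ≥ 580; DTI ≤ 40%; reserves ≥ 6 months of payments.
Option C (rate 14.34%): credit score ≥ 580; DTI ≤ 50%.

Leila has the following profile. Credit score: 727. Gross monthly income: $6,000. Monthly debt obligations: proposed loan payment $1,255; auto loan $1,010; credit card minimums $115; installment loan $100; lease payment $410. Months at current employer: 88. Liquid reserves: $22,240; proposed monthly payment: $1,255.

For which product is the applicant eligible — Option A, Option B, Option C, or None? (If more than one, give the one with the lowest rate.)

Total debts = (1,255 + 1,010 + 115 + 100 + 410) = 2,890; DTI = 2,890/6,000 = 48.2%.
Reserves = 22,240/1,255 = 17.7 months.
Option A: score 727 ≥ 600; DTI 48.2% ≤ 50%; reserves 17.7 ≥ 3 mo → qualifies.
Option B: score 727 ≥ 580; DTI 48.2% > 40%; reserves 17.7 ≥ 6 mo → does not qualify.
Option C: score 727 ≥ 580; DTI 48.2% ≤ 50% → qualifies.
Qualifying: Option A, Option C. Lowest rate is 14.34% → Option C.

Option C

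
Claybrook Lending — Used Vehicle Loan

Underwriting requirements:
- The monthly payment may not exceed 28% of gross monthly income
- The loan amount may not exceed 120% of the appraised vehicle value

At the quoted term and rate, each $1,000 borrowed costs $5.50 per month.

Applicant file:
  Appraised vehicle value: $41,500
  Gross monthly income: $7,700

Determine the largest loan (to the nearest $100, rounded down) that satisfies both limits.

$49,800

Payment cap: 28% × $7,700 = $2,156/month.
At $5.50 per $1,000, that supports 2,156/5.50 × 1,000 ≈ $392,000 → $392,000.
LTV cap: 120% × $41,500 = $49,800 → $49,800.
Binding constraint: loan-to-value.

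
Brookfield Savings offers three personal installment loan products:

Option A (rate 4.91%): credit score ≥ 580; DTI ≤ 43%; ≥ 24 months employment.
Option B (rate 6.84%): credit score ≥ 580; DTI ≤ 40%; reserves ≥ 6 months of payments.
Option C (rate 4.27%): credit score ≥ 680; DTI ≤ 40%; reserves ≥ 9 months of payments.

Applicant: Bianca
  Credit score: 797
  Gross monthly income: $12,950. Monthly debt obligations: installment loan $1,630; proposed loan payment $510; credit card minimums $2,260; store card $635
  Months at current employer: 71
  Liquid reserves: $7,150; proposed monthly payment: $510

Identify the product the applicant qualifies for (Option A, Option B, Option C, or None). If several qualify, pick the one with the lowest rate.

Option C

Total debts = (1,630 + 510 + 2,260 + 635) = 5,035; DTI = 5,035/12,950 = 38.9%.
Reserves = 7,150/510 = 14.0 months.
Option A: score 797 ≥ 580; DTI 38.9% ≤ 43%; employment 71 ≥ 24 mo → qualifies.
Option B: score 797 ≥ 580; DTI 38.9% ≤ 40%; reserves 14.0 ≥ 6 mo → qualifies.
Option C: score 797 ≥ 680; DTI 38.9% ≤ 40%; reserves 14.0 ≥ 9 mo → qualifies.
Qualifying: Option A, Option B, Option C. Lowest rate is 4.27% → Option C.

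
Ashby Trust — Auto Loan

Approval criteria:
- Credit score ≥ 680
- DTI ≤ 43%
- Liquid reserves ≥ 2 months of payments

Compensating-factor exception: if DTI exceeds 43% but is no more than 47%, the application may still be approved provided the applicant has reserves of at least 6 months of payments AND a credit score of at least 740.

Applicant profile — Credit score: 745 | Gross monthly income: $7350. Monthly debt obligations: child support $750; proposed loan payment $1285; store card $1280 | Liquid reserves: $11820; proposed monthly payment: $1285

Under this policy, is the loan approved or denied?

Approved

Credit score 745 ≥ 680 (meets base)
Total debts = (750 + 1,285 + 1,280) = 3,315. DTI = 3,315/7,350 = 45.1% > 43% — standard DTI limit exceeded.
Reserves = 11,820/1,285 = 9.2 months ≥ 2
45.1% falls in the override range (43%–47%), so the compensating-factor test applies.
Reserves 9.2 ≥ 6 months; credit score 745 ≥ 740.
Both override conditions satisfied; DTI exception granted.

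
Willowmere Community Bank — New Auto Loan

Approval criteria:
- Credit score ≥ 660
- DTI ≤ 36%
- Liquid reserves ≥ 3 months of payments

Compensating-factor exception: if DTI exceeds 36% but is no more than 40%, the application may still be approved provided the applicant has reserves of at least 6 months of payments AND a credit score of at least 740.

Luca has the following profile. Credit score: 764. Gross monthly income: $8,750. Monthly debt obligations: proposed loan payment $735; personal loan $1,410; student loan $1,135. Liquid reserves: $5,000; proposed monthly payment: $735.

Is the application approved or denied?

Approved

Credit score 764 ≥ 660 (meets base)
Total debts = (735 + 1,410 + 1,135) = 3,280. DTI: 3,280 ÷ 8,750 = 37.5%, over the 36% base limit.
Liquid reserves cover 5,000/735 = 6.8 months — ≥ 3 required
37.5% falls in the override range (36%–40%), so the compensating-factor test applies.
Reserves 6.8 ≥ 6 months; credit score 764 ≥ 740.
Both override conditions satisfied; DTI exception granted.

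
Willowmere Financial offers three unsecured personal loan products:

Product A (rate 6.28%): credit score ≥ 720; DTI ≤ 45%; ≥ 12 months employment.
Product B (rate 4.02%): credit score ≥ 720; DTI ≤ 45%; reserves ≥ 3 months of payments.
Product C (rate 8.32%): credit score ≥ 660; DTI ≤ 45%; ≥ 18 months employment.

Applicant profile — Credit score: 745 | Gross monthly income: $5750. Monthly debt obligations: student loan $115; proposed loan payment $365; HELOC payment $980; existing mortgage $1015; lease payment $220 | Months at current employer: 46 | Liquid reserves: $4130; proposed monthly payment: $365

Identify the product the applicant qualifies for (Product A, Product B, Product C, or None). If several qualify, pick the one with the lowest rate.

None

Total debts = (115 + 365 + 980 + 1,015 + 220) = 2,695; DTI = 2,695/5,750 = 46.9%.
Reserves = 4,130/365 = 11.3 months.
Product A: score 745 ≥ 720; DTI 46.9% > 45%; employment 46 ≥ 12 mo → does not qualify.
Product B: score 745 ≥ 720; DTI 46.9% > 45%; reserves 11.3 ≥ 3 mo → does not qualify.
Product C: score 745 ≥ 660; DTI 46.9% > 45%; employment 46 ≥ 18 mo → does not qualify.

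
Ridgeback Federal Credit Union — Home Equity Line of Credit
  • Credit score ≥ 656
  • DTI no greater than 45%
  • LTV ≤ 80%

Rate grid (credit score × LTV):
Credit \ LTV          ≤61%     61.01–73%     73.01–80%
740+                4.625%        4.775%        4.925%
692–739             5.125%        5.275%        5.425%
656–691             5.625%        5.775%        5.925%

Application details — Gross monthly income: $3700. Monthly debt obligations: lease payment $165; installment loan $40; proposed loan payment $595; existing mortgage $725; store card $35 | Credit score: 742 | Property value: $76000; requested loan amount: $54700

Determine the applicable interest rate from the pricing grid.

Credit score 742 ≥ 656; Total monthly debts = (165 + 40 + 595 + 725 + 35) = 1,560. Debt-to-income = 1,560/3,700 = 42.2% — meets 45% limit
LTV: 54,700 ÷ 76,000 = 72%, within 80% cap
Credit 742 → row 740+; LTV 72% → column 61.01–73%. Grid cell → 4.775%.

4.775%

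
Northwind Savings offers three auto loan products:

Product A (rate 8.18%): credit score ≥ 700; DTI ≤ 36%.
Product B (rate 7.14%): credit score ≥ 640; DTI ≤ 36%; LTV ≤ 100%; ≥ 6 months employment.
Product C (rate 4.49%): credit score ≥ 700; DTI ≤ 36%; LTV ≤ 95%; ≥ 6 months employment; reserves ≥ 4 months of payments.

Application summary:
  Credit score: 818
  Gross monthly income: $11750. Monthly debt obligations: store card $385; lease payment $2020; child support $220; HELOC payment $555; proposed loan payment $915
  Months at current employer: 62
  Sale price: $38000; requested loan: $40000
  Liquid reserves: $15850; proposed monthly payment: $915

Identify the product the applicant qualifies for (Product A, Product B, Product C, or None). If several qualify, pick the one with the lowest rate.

Product A

Total debts = (385 + 2,020 + 220 + 555 + 915) = 4,095; DTI = 4,095/11,750 = 34.9%.
LTV = 40,000/38,000 = 105.3%.
Reserves = 15,850/915 = 17.3 months.
Product A: score 818 ≥ 700; DTI 34.9% ≤ 36% → qualifies.
Product B: score 818 ≥ 640; DTI 34.9% ≤ 36%; LTV 105.3% > 100%; employment 62 ≥ 6 mo → does not qualify.
Product C: score 818 ≥ 700; DTI 34.9% ≤ 36%; LTV 105.3% > 95%; employment 62 ≥ 6 mo; reserves 17.3 ≥ 4 mo → does not qualify.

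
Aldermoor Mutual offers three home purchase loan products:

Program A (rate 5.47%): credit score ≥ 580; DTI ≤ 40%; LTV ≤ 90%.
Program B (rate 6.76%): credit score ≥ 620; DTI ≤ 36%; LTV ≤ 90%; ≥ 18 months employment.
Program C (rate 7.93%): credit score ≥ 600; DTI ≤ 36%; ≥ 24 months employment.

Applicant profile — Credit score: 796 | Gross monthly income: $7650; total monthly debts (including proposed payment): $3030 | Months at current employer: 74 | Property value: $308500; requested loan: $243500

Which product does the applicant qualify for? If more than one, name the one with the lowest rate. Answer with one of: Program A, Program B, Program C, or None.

DTI = 3,030/7,650 = 39.6%.
LTV = 243,500/308,500 = 78.9%.
Program A: score 796 ≥ 580; DTI 39.6% ≤ 40%; LTV 78.9% ≤ 90% → qualifies.
Program B: score 796 ≥ 620; DTI 39.6% > 36%; LTV 78.9% ≤ 90%; employment 74 ≥ 18 mo → does not qualify.
Program C: score 796 ≥ 600; DTI 39.6% > 36%; employment 74 ≥ 24 mo → does not qualify.

Program A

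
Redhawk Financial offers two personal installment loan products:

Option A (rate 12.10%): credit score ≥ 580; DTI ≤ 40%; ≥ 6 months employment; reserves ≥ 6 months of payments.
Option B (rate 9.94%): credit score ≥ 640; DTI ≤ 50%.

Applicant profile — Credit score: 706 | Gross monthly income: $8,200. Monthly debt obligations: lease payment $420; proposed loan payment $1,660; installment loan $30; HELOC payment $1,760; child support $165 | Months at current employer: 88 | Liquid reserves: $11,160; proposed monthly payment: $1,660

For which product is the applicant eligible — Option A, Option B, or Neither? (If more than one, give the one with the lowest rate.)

Option B

Total debts = (420 + 1,660 + 30 + 1,760 + 165) = 4,035; DTI = 4,035/8,200 = 49.2%.
Reserves = 11,160/1,660 = 6.7 months.
Option A: score 706 ≥ 580; DTI 49.2% > 40%; employment 88 ≥ 6 mo; reserves 6.7 ≥ 6 mo → does not qualify.
Option B: score 706 ≥ 640; DTI 49.2% ≤ 50% → qualifies.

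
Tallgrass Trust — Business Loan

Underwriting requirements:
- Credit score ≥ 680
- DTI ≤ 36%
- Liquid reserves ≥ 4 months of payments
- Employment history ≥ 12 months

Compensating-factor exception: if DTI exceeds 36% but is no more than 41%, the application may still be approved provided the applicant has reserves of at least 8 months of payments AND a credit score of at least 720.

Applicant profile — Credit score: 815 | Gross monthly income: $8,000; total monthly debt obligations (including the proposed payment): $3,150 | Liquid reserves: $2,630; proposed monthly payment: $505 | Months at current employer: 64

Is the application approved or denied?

Denied

Credit score 815 ≥ 680 (meets base)
DTI: 3,150 ÷ 8,000 = 39.4%, over the 36% base limit.
Liquid reserves cover 2,630/505 = 5.2 months — ≥ 4 required
Employment 64 ≥ 12 months
DTI 39.4% is within the 36%–41% exception band; checking compensating factors.
Override check — reserves: 5.2 mo (short of 8); score: 815 (ok).
Override conditions not both satisfied; exception does not apply.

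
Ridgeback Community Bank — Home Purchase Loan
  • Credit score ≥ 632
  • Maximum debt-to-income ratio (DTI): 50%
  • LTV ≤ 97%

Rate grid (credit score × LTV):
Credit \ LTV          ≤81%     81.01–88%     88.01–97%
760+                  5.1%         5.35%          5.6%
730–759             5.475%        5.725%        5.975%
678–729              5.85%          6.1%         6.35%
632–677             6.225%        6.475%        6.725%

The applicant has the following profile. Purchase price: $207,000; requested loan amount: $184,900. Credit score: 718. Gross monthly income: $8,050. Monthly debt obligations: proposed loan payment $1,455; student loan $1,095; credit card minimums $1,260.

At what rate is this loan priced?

Credit score 718 ≥ 632; Total monthly debts = (1,455 + 1,095 + 1,260) = 3,810. DTI = 3,810/8,050 = 47.3% ≤ 50%
LTV = 184,900/207,000 = 89.3% ≤ 97%
Row: 718 falls in 678–729. Column: 89.3% falls in 88.01–97%. Rate = 6.35%.

6.35%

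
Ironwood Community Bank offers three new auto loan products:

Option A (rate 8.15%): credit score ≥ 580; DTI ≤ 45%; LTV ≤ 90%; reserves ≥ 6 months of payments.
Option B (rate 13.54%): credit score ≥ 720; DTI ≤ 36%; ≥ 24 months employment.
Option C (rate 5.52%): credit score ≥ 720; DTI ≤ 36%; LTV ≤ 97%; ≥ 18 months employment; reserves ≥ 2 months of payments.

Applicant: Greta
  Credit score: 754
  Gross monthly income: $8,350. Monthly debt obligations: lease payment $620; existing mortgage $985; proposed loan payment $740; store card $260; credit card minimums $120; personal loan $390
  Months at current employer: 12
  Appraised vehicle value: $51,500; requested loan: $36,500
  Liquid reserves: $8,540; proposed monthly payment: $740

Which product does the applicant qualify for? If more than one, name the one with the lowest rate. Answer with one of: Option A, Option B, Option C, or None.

Option A

Total debts = (620 + 985 + 740 + 260 + 120 + 390) = 3,115; DTI = 3,115/8,350 = 37.3%.
LTV = 36,500/51,500 = 70.9%.
Reserves = 8,540/740 = 11.5 months.
Option A: score 754 ≥ 580; DTI 37.3% ≤ 45%; LTV 70.9% ≤ 90%; reserves 11.5 ≥ 6 mo → qualifies.
Option B: score 754 ≥ 720; DTI 37.3% > 36%; employment 12 < 24 mo → does not qualify.
Option C: score 754 ≥ 720; DTI 37.3% > 36%; LTV 70.9% ≤ 97%; employment 12 < 18 mo; reserves 11.5 ≥ 2 mo → does not qualify.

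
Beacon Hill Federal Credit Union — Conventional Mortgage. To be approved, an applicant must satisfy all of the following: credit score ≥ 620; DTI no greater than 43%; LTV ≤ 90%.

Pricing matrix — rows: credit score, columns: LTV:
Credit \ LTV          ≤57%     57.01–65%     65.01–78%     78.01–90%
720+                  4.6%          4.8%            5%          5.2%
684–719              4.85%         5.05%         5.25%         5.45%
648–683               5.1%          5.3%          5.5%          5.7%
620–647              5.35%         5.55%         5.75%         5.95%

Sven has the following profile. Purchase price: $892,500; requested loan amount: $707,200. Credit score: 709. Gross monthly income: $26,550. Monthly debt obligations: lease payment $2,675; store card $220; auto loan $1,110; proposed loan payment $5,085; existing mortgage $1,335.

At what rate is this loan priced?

Credit score 709 ≥ 620; Total monthly debts = (2,675 + 220 + 1,110 + 5,085 + 1,335) = 10,425. DTI: 10,425 ÷ 26,550 = 39.3%, within the 43% cap
LTV: 707,200 ÷ 892,500 = 79.2%, within 90% cap
Credit 709 → row 684–719; LTV 79.2% → column 78.01–90%. Grid cell → 5.45%.

5.45%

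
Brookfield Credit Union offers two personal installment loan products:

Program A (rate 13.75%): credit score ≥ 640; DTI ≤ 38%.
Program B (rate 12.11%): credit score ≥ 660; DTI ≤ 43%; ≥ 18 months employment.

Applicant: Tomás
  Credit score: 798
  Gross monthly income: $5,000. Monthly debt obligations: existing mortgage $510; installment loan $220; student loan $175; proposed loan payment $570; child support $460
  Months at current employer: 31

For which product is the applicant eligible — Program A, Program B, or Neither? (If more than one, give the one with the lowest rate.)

Program B

Total debts = (510 + 220 + 175 + 570 + 460) = 1,935; DTI = 1,935/5,000 = 38.7%.
Program A: score 798 ≥ 640; DTI 38.7% > 38% → does not qualify.
Program B: score 798 ≥ 660; DTI 38.7% ≤ 43%; employment 31 ≥ 18 mo → qualifies.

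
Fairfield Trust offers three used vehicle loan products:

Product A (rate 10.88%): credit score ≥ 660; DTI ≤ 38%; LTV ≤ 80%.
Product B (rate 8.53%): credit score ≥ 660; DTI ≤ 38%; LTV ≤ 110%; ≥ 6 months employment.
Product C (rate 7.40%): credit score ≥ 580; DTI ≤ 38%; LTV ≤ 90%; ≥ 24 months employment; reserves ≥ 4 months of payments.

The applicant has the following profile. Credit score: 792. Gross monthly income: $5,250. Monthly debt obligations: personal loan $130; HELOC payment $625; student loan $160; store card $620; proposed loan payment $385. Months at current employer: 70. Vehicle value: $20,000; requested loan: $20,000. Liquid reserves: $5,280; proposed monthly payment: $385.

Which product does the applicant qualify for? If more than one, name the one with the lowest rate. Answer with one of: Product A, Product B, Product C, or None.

Total debts = (130 + 625 + 160 + 620 + 385) = 1,920; DTI = 1,920/5,250 = 36.6%.
LTV = 20,000/20,000 = 100%.
Reserves = 5,280/385 = 13.7 months.
Product A: score 792 ≥ 660; DTI 36.6% ≤ 38%; LTV 100% > 80% → does not qualify.
Product B: score 792 ≥ 660; DTI 36.6% ≤ 38%; LTV 100% ≤ 110%; employment 70 ≥ 6 mo → qualifies.
Product C: score 792 ≥ 580; DTI 36.6% ≤ 38%; LTV 100% > 90%; employment 70 ≥ 24 mo; reserves 13.7 ≥ 4 mo → does not qualify.

Product B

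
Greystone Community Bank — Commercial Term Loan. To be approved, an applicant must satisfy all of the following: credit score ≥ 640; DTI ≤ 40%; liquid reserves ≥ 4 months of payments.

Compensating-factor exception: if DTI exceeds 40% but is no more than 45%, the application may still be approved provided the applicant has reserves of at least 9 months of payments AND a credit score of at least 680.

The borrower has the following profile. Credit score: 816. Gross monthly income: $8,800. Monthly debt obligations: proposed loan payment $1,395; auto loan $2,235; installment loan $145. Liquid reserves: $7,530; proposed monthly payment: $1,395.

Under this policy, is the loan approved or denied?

Denied

Credit score 816 ≥ 640 (meets base)
Total debts = (1,395 + 2,235 + 145) = 3,775. DTI = 3,775/8,800 = 42.9% > 40% — standard DTI limit exceeded.
Reserves = 7,530/1,395 = 5.4 months ≥ 4
42.9% falls in the override range (40%–45%), so the compensating-factor test applies.
Override check — reserves: 5.4 mo (short of 9); score: 816 (ok).
Compensating-factor requirement not fully met.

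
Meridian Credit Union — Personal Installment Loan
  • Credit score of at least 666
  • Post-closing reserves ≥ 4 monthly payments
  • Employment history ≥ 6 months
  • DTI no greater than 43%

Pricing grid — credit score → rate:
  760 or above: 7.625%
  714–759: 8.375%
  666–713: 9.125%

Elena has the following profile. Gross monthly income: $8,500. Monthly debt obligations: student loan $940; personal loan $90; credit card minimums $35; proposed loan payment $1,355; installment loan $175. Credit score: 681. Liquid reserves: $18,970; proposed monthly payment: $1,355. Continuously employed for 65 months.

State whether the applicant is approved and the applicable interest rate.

Approved at 9.125%

Credit score 681 ≥ 666 (meets minimum)
Total monthly debts = (940 + 90 + 35 + 1,355 + 175) = 2,595. DTI: 2,595 ÷ 8,500 = 30.5%, within the 43% cap
Employment 65 ≥ 6 months
Reserves: 18,970 ÷ 1,355 = 14.0 months (meets 4-month minimum)
All requirements met. Score 681 falls in the 666–713 tier → 9.125%.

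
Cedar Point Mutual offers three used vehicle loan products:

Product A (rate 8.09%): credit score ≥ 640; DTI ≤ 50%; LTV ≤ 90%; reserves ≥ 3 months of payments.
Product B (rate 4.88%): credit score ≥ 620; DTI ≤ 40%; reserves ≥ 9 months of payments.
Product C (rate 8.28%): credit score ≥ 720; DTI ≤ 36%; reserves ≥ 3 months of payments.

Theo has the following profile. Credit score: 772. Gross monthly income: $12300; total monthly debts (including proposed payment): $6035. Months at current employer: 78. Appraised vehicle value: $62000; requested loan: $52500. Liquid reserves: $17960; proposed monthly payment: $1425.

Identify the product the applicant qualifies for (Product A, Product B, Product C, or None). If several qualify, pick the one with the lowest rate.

DTI = 6,035/12,300 = 49.1%.
LTV = 52,500/62,000 = 84.7%.
Reserves = 17,960/1,425 = 12.6 months.
Product A: score 772 ≥ 640; DTI 49.1% ≤ 50%; LTV 84.7% ≤ 90%; reserves 12.6 ≥ 3 mo → qualifies.
Product B: score 772 ≥ 620; DTI 49.1% > 40%; reserves 12.6 ≥ 9 mo → does not qualify.
Product C: score 772 ≥ 720; DTI 49.1% > 36%; reserves 12.6 ≥ 3 mo → does not qualify.

Product A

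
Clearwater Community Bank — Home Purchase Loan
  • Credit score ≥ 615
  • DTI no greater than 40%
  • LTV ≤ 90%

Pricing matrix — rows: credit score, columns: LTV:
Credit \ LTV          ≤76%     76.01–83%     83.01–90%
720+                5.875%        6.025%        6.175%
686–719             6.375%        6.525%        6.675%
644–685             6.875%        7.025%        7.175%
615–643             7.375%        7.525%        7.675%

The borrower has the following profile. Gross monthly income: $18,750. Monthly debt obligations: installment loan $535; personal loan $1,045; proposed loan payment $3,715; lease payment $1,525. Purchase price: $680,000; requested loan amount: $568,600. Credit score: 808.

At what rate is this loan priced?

Credit score 808 ≥ 615; Total monthly debts = (535 + 1,045 + 3,715 + 1,525) = 6,820. DTI = 6,820/18,750 = 36.4% ≤ 40%
Loan-to-value = 568,600/680,000 = 83.6% — pass (90% max)
Row: 808 falls in 720+. Column: 83.6% falls in 83.01–90%. Rate = 6.175%.

6.175%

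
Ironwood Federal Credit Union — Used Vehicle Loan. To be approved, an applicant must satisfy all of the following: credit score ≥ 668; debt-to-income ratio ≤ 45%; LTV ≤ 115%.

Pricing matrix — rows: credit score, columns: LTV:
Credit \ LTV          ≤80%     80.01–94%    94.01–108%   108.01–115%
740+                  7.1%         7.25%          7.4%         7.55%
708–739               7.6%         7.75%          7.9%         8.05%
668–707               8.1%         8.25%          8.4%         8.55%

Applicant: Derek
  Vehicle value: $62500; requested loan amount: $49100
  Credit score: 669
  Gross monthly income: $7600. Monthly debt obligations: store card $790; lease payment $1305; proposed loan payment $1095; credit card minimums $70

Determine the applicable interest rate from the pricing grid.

Credit score 669 ≥ 668; Total monthly debts = (790 + 1,305 + 1,095 + 70) = 3,260. DTI: 3,260 ÷ 7,600 = 42.9%, within the 45% cap
LTV: 49,100 ÷ 62,500 = 78.6%, within 115% cap
Score 669 is in the 668–707 band; LTV 78.6% is in the ≤80% band → 8.1%.

8.1%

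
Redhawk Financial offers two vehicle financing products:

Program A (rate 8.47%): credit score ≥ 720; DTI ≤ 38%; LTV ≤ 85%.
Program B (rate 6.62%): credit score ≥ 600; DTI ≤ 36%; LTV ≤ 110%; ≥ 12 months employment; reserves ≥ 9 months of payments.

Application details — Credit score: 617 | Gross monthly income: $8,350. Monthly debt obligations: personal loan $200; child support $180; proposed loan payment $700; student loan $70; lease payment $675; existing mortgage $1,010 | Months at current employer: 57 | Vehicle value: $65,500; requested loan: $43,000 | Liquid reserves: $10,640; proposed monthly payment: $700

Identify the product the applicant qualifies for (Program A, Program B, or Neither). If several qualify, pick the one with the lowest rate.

Total debts = (200 + 180 + 700 + 70 + 675 + 1,010) = 2,835; DTI = 2,835/8,350 = 34%.
LTV = 43,000/65,500 = 65.6%.
Reserves = 10,640/700 = 15.2 months.
Program A: score 617 < 720; DTI 34% ≤ 38%; LTV 65.6% ≤ 85% → does not qualify.
Program B: score 617 ≥ 600; DTI 34% ≤ 36%; LTV 65.6% ≤ 110%; employment 57 ≥ 12 mo; reserves 15.2 ≥ 9 mo → qualifies.

Program B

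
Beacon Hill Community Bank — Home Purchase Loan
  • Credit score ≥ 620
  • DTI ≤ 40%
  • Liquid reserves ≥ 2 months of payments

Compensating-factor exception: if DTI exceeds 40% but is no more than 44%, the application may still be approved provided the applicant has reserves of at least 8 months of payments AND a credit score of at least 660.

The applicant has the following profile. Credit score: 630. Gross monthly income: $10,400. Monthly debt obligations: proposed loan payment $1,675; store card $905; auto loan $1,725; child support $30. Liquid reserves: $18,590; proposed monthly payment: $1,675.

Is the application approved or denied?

Credit score 630 ≥ 620 (meets base)
Total debts = (1,675 + 905 + 1,725 + 30) = 4,335. DTI: 4,335 ÷ 10,400 = 41.7%, over the 40% base limit.
Reserves: 18,590 ÷ 1,675 = 11.1 months (meets 2-month minimum)
DTI 41.7% is within the 40%–44% exception band; checking compensating factors.
Override check — reserves: 11.1 mo (ok); score: 630 (below 660).
Override conditions not both satisfied; exception does not apply.

Denied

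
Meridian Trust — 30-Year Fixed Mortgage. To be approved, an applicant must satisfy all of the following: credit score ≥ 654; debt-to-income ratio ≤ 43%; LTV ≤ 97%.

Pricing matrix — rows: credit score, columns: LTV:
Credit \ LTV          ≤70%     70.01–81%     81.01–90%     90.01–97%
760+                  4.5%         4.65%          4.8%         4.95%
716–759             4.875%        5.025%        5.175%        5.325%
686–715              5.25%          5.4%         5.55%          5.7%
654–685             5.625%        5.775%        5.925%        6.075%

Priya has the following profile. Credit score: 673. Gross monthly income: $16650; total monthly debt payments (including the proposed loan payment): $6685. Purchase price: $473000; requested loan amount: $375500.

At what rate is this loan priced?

Credit score 673 ≥ 654; DTI = 6,685/16,650 = 40.2% ≤ 43%
LTV = 375,500/473,000 = 79.4% ≤ 97%
Row: 673 falls in 654–685. Column: 79.4% falls in 70.01–81%. Rate = 5.775%.

5.775%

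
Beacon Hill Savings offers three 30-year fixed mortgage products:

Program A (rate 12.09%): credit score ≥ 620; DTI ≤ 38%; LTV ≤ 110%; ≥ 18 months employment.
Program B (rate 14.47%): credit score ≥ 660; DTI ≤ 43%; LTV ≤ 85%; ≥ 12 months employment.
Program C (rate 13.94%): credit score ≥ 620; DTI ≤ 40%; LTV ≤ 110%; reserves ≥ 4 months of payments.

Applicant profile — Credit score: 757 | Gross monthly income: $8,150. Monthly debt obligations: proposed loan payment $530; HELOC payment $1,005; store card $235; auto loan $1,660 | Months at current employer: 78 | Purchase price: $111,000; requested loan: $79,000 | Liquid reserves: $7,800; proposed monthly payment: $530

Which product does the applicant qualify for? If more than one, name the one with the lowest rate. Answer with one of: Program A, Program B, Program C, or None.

Program B

Total debts = (530 + 1,005 + 235 + 1,660) = 3,430; DTI = 3,430/8,150 = 42.1%.
LTV = 79,000/111,000 = 71.2%.
Reserves = 7,800/530 = 14.7 months.
Program A: score 757 ≥ 620; DTI 42.1% > 38%; LTV 71.2% ≤ 110%; employment 78 ≥ 18 mo → does not qualify.
Program B: score 757 ≥ 660; DTI 42.1% ≤ 43%; LTV 71.2% ≤ 85%; employment 78 ≥ 12 mo → qualifies.
Program C: score 757 ≥ 620; DTI 42.1% > 40%; LTV 71.2% ≤ 110%; reserves 14.7 ≥ 4 mo → does not qualify.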